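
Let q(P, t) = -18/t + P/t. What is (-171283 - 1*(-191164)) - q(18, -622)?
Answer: 19881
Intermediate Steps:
(-171283 - 1*(-191164)) - q(18, -622) = (-171283 - 1*(-191164)) - (-18 + 18)/(-622) = (-171283 + 191164) - (-1)*0/622 = 19881 - 1*0 = 19881 + 0 = 19881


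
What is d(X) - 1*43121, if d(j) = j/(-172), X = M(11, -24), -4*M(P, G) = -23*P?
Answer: -29667501/688 ≈ -43121.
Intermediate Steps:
M(P, G) = 23*P/4 (M(P, G) = -(-23)*P/4 = 23*P/4)
X = 253/4 (X = (23/4)*11 = 253/4 ≈ 63.250)
d(j) = -j/172 (d(j) = j*(-1/172) = -j/172)
d(X) - 1*43121 = -1/172*253/4 - 1*43121 = -253/688 - 43121 = -29667501/688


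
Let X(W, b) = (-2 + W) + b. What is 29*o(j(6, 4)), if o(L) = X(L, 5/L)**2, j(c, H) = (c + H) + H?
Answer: 867941/196 ≈ 4428.3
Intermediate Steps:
X(W, b) = -2 + W + b
j(c, H) = c + 2*H (j(c, H) = (H + c) + H = c + 2*H)
o(L) = (-2 + L + 5/L)**2
29*o(j(6, 4)) = 29*((5 + (6 + 2*4)*(-2 + (6 + 2*4)))**2/(6 + 2*4)**2) = 29*((5 + (6 + 8)*(-2 + (6 + 8)))**2/(6 + 8)**2) = 29*((5 + 14*(-2 + 14))**2/14**2) = 29*((5 + 14*12)**2/196) = 29*((5 + 168)**2/196) = 29*((1/196)*173**2) = 29*((1/196)*29929) = 29*(29929/196) = 867941/196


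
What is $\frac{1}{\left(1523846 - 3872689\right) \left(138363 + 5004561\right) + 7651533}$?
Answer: $- \frac{1}{12079913385399} \approx -8.2782 \cdot 10^{-14}$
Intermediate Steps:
$\frac{1}{\left(1523846 - 3872689\right) \left(138363 + 5004561\right) + 7651533} = \frac{1}{\left(-2348843\right) 5142924 + 7651533} = \frac{1}{-12079921036932 + 7651533} = \frac{1}{-12079913385399} = - \frac{1}{12079913385399}$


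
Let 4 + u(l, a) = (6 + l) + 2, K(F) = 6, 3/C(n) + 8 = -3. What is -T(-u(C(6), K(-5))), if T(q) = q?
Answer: 41/11 ≈ 3.7273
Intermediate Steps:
C(n) = -3/11 (C(n) = 3/(-8 - 3) = 3/(-11) = 3*(-1/11) = -3/11)
u(l, a) = 4 + l (u(l, a) = -4 + ((6 + l) + 2) = -4 + (8 + l) = 4 + l)
-T(-u(C(6), K(-5))) = -(-1)*(4 - 3/11) = -(-1)*41/11 = -1*(-41/11) = 41/11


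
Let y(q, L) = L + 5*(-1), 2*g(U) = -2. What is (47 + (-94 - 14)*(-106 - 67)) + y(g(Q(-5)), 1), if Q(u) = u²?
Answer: 18727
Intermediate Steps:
g(U) = -1 (g(U) = (½)*(-2) = -1)
y(q, L) = -5 + L (y(q, L) = L - 5 = -5 + L)
(47 + (-94 - 14)*(-106 - 67)) + y(g(Q(-5)), 1) = (47 + (-94 - 14)*(-106 - 67)) + (-5 + 1) = (47 - 108*(-173)) - 4 = (47 + 18684) - 4 = 18731 - 4 = 18727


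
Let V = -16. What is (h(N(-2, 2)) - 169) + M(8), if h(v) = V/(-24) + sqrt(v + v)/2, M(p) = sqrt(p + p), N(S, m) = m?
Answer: -490/3 ≈ -163.33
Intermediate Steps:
M(p) = sqrt(2)*sqrt(p) (M(p) = sqrt(2*p) = sqrt(2)*sqrt(p))
h(v) = 2/3 + sqrt(2)*sqrt(v)/2 (h(v) = -16/(-24) + sqrt(v + v)/2 = -16*(-1/24) + sqrt(2*v)*(1/2) = 2/3 + (sqrt(2)*sqrt(v))*(1/2) = 2/3 + sqrt(2)*sqrt(v)/2)
(h(N(-2, 2)) - 169) + M(8) = ((2/3 + sqrt(2)*sqrt(2)/2) - 169) + sqrt(2)*sqrt(8) = ((2/3 + 1) - 169) + sqrt(2)*(2*sqrt(2)) = (5/3 - 169) + 4 = -502/3 + 4 = -490/3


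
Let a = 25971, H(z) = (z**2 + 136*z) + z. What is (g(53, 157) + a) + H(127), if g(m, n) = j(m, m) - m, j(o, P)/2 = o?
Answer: 59552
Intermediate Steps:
j(o, P) = 2*o
H(z) = z**2 + 137*z
g(m, n) = m (g(m, n) = 2*m - m = m)
(g(53, 157) + a) + H(127) = (53 + 25971) + 127*(137 + 127) = 26024 + 127*264 = 26024 + 33528 = 59552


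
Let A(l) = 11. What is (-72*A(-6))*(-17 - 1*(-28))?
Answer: -8712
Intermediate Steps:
(-72*A(-6))*(-17 - 1*(-28)) = (-72*11)*(-17 - 1*(-28)) = -792*(-17 + 28) = -792*11 = -8712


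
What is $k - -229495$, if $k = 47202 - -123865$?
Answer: $400562$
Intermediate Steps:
$k = 171067$ ($k = 47202 + 123865 = 171067$)
$k - -229495 = 171067 - -229495 = 171067 + 229495 = 400562$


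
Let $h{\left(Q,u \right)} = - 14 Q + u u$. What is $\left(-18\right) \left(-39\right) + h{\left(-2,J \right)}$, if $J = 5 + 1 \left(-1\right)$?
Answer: $746$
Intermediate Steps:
$J = 4$ ($J = 5 - 1 = 4$)
$h{\left(Q,u \right)} = u^{2} - 14 Q$ ($h{\left(Q,u \right)} = - 14 Q + u^{2} = u^{2} - 14 Q$)
$\left(-18\right) \left(-39\right) + h{\left(-2,J \right)} = \left(-18\right) \left(-39\right) + \left(4^{2} - -28\right) = 702 + \left(16 + 28\right) = 702 + 44 = 746$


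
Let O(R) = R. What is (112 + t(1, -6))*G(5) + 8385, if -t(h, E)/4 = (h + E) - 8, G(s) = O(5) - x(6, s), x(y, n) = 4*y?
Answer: 5269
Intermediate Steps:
G(s) = -19 (G(s) = 5 - 4*6 = 5 - 1*24 = 5 - 24 = -19)
t(h, E) = 32 - 4*E - 4*h (t(h, E) = -4*((h + E) - 8) = -4*((E + h) - 8) = -4*(-8 + E + h) = 32 - 4*E - 4*h)
(112 + t(1, -6))*G(5) + 8385 = (112 + (32 - 4*(-6) - 4*1))*(-19) + 8385 = (112 + (32 + 24 - 4))*(-19) + 8385 = (112 + 52)*(-19) + 8385 = 164*(-19) + 8385 = -3116 + 8385 = 5269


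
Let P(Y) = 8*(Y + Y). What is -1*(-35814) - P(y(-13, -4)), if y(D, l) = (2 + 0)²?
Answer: 35750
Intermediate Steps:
y(D, l) = 4 (y(D, l) = 2² = 4)
P(Y) = 16*Y (P(Y) = 8*(2*Y) = 16*Y)
-1*(-35814) - P(y(-13, -4)) = -1*(-35814) - 16*4 = 35814 - 1*64 = 35814 - 64 = 35750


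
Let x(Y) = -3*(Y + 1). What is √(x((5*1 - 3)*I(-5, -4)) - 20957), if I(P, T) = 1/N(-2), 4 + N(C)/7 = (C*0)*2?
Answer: I*√4108118/14 ≈ 144.77*I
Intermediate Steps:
N(C) = -28 (N(C) = -28 + 7*((C*0)*2) = -28 + 7*(0*2) = -28 + 7*0 = -28 + 0 = -28)
I(P, T) = -1/28 (I(P, T) = 1/(-28) = 1*(-1/28) = -1/28)
x(Y) = -3 - 3*Y (x(Y) = -3*(1 + Y) = -3 - 3*Y)
√(x((5*1 - 3)*I(-5, -4)) - 20957) = √((-3 - 3*(5*1 - 3)*(-1)/28) - 20957) = √((-3 - 3*(5 - 3)*(-1)/28) - 20957) = √((-3 - 6*(-1)/28) - 20957) = √((-3 - 3*(-1/14)) - 20957) = √((-3 + 3/14) - 20957) = √(-39/14 - 20957) = √(-293437/14) = I*√4108118/14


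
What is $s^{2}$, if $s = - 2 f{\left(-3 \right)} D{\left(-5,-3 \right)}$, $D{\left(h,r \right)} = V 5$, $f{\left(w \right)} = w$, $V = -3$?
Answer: $8100$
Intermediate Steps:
$D{\left(h,r \right)} = -15$ ($D{\left(h,r \right)} = \left(-3\right) 5 = -15$)
$s = -90$ ($s = \left(-2\right) \left(-3\right) \left(-15\right) = 6 \left(-15\right) = -90$)
$s^{2} = \left(-90\right)^{2} = 8100$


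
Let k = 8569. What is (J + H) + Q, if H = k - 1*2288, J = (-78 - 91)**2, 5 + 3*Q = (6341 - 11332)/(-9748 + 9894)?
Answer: 5085025/146 ≈ 34829.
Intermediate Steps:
Q = -1907/146 (Q = -5/3 + ((6341 - 11332)/(-9748 + 9894))/3 = -5/3 + (-4991/146)/3 = -5/3 + (-4991*1/146)/3 = -5/3 + (1/3)*(-4991/146) = -5/3 - 4991/438 = -1907/146 ≈ -13.062)
J = 28561 (J = (-169)**2 = 28561)
H = 6281 (H = 8569 - 1*2288 = 8569 - 2288 = 6281)
(J + H) + Q = (28561 + 6281) - 1907/146 = 34842 - 1907/146 = 5085025/146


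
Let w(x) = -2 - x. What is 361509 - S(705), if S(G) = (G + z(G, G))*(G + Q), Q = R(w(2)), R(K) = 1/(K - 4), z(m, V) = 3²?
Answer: -567087/4 ≈ -1.4177e+5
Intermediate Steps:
z(m, V) = 9
R(K) = 1/(-4 + K)
Q = -⅛ (Q = 1/(-4 + (-2 - 1*2)) = 1/(-4 + (-2 - 2)) = 1/(-4 - 4) = 1/(-8) = -⅛ ≈ -0.12500)
S(G) = (9 + G)*(-⅛ + G) (S(G) = (G + 9)*(G - ⅛) = (9 + G)*(-⅛ + G))
361509 - S(705) = 361509 - (-9/8 + 705² + (71/8)*705) = 361509 - (-9/8 + 497025 + 50055/8) = 361509 - 1*2013123/4 = 361509 - 2013123/4 = -567087/4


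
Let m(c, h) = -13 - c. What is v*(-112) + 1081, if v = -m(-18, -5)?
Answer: 1641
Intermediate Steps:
v = -5 (v = -(-13 - 1*(-18)) = -(-13 + 18) = -1*5 = -5)
v*(-112) + 1081 = -5*(-112) + 1081 = 560 + 1081 = 1641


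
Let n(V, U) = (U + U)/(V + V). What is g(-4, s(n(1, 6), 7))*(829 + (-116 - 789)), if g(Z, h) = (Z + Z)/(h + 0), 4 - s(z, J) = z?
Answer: -304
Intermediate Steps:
n(V, U) = U/V (n(V, U) = (2*U)/((2*V)) = (2*U)*(1/(2*V)) = U/V)
s(z, J) = 4 - z
g(Z, h) = 2*Z/h (g(Z, h) = (2*Z)/h = 2*Z/h)
g(-4, s(n(1, 6), 7))*(829 + (-116 - 789)) = (2*(-4)/(4 - 6/1))*(829 + (-116 - 789)) = (2*(-4)/(4 - 6))*(829 - 905) = (2*(-4)/(4 - 1*6))*(-76) = (2*(-4)/(4 - 6))*(-76) = (2*(-4)/(-2))*(-76) = (2*(-4)*(-½))*(-76) = 4*(-76) = -304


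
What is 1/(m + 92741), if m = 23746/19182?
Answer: 9591/889490804 ≈ 1.0783e-5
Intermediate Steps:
m = 11873/9591 (m = 23746*(1/19182) = 11873/9591 ≈ 1.2379)
1/(m + 92741) = 1/(11873/9591 + 92741) = 1/(889490804/9591) = 9591/889490804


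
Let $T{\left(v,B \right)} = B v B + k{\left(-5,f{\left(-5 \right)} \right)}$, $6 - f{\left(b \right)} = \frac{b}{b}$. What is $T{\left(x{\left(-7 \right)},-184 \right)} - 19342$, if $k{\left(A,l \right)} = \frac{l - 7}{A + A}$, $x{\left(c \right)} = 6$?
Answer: $\frac{918971}{5} \approx 1.8379 \cdot 10^{5}$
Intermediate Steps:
$f{\left(b \right)} = 5$ ($f{\left(b \right)} = 6 - \frac{b}{b} = 6 - 1 = 5$)
$k{\left(A,l \right)} = \frac{-7 + l}{2 A}$
$T{\left(v,B \right)} = \frac{1}{5} + v B^{2}$ ($T{\left(v,B \right)} = B v B + \frac{-7 + 5}{2 \left(-5\right)} = v B^{2} + \frac{1}{2} \left(- \frac{1}{5}\right) \left(-2\right) = v B^{2} + \frac{1}{5} = \frac{1}{5} + v B^{2}$)
$T{\left(x{\left(-7 \right)},-184 \right)} - 19342 = \left(\frac{1}{5} + 6 \left(-184\right)^{2}\right) - 19342 = \left(\frac{1}{5} + 6 \cdot 33856\right) - 19342 = \left(\frac{1}{5} + 203136\right) - 19342 = \frac{1015681}{5} - 19342 = \frac{918971}{5}$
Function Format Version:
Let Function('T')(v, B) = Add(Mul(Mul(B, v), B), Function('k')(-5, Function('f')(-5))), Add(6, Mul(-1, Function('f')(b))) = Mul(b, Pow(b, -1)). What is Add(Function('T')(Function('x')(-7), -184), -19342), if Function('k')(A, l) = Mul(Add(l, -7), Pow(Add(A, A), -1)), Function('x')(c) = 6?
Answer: Rational(918971, 5) ≈ 1.8379e+5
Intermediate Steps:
Function('f')(b) = 5 (Function('f')(b) = Add(6, Mul(-1, Mul(b, Pow(b, -1)))) = Add(6, Mul(-1, 1)) = Add(6, -1) = 5)
Function('k')(A, l) = Mul(Rational(1, 2), Pow(A, -1), Add(-7, l)) (Function('k')(A, l) = Mul(Add(-7, l), Pow(Mul(2, A), -1)) = Mul(Add(-7, l), Mul(Rational(1, 2), Pow(A, -1))) = Mul(Rational(1, 2), Pow(A, -1), Add(-7, l)))
Function('T')(v, B) = Add(Rational(1, 5), Mul(v, Pow(B, 2))) (Function('T')(v, B) = Add(Mul(Mul(B, v), B), Mul(Rational(1, 2), Pow(-5, -1), Add(-7, 5))) = Add(Mul(v, Pow(B, 2)), Mul(Rational(1, 2), Rational(-1, 5), -2)) = Add(Mul(v, Pow(B, 2)), Rational(1, 5)) = Add(Rational(1, 5), Mul(v, Pow(B, 2))))
Add(Function('T')(Function('x')(-7), -184), -19342) = Add(Add(Rational(1, 5), Mul(6, Pow(-184, 2))), -19342) = Add(Add(Rational(1, 5), Mul(6, 33856)), -19342) = Add(Add(Rational(1, 5), 203136), -19342) = Add(Rational(1015681, 5), -19342) = Rational(918971, 5)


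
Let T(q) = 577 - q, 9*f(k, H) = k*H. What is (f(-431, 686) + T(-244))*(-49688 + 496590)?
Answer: -128831567854/9 ≈ -1.4315e+10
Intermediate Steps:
f(k, H) = H*k/9 (f(k, H) = (k*H)/9 = (H*k)/9 = H*k/9)
(f(-431, 686) + T(-244))*(-49688 + 496590) = ((⅑)*686*(-431) + (577 - 1*(-244)))*(-49688 + 496590) = (-295666/9 + (577 + 244))*446902 = (-295666/9 + 821)*446902 = -288277/9*446902 = -128831567854/9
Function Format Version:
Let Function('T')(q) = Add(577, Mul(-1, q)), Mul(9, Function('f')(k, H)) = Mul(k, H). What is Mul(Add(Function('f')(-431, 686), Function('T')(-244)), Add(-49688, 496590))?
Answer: Rational(-128831567854, 9) ≈ -1.4315e+10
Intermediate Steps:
Function('f')(k, H) = Mul(Rational(1, 9), H, k) (Function('f')(k, H) = Mul(Rational(1, 9), Mul(k, H)) = Mul(Rational(1, 9), Mul(H, k)) = Mul(Rational(1, 9), H, k))
Mul(Add(Function('f')(-431, 686), Function('T')(-244)), Add(-49688, 496590)) = Mul(Add(Mul(Rational(1, 9), 686, -431), Add(577, Mul(-1, -244))), Add(-49688, 496590)) = Mul(Add(Rational(-295666, 9), Add(577, 244)), 446902) = Mul(Add(Rational(-295666, 9), 821), 446902) = Mul(Rational(-288277, 9), 446902) = Rational(-128831567854, 9)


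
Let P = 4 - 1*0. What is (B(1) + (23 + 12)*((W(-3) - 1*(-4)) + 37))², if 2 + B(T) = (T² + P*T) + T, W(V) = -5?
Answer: 1597696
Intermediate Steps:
P = 4 (P = 4 + 0 = 4)
B(T) = -2 + T² + 5*T (B(T) = -2 + ((T² + 4*T) + T) = -2 + (T² + 5*T) = -2 + T² + 5*T)
(B(1) + (23 + 12)*((W(-3) - 1*(-4)) + 37))² = ((-2 + 1² + 5*1) + (23 + 12)*((-5 - 1*(-4)) + 37))² = ((-2 + 1 + 5) + 35*((-5 + 4) + 37))² = (4 + 35*(-1 + 37))² = (4 + 35*36)² = (4 + 1260)² = 1264² = 1597696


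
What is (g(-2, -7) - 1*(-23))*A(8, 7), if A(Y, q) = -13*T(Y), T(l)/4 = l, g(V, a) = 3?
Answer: -10816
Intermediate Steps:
T(l) = 4*l
A(Y, q) = -52*Y
(g(-2, -7) - 1*(-23))*A(8, 7) = (3 - 1*(-23))*(-52*8) = (3 + 23)*(-416) = 26*(-416) = -10816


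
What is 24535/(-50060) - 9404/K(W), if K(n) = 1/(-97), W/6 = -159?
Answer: 9132821349/10012 ≈ 9.1219e+5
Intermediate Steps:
W = -954 (W = 6*(-159) = -954)
K(n) = -1/97
24535/(-50060) - 9404/K(W) = 24535/(-50060) - 9404/(-1/97) = 24535*(-1/50060) - 9404*(-97) = -4907/10012 + 912188 = 9132821349/10012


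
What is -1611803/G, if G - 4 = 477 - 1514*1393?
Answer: 1611803/2108521 ≈ 0.76442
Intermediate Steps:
G = -2108521 (G = 4 + (477 - 1514*1393) = 4 + (477 - 2109002) = 4 - 2108525 = -2108521)
-1611803/G = -1611803/(-2108521) = -1611803*(-1/2108521) = 1611803/2108521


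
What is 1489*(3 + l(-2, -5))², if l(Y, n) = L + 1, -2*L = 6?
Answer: 1489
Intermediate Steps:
L = -3 (L = -½*6 = -3)
l(Y, n) = -2 (l(Y, n) = -3 + 1 = -2)
1489*(3 + l(-2, -5))² = 1489*(3 - 2)² = 1489*1² = 1489*1 = 1489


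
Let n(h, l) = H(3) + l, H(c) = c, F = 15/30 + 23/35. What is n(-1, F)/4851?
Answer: 97/113190 ≈ 0.00085697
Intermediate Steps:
F = 81/70 (F = 15*(1/30) + 23*(1/35) = 1/2 + 23/35 = 81/70 ≈ 1.1571)
n(h, l) = 3 + l
n(-1, F)/4851 = (3 + 81/70)/4851 = (291/70)*(1/4851) = 97/113190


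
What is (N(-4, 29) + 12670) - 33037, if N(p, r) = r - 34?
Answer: -20372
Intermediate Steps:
N(p, r) = -34 + r
(N(-4, 29) + 12670) - 33037 = ((-34 + 29) + 12670) - 33037 = (-5 + 12670) - 33037 = 12665 - 33037 = -20372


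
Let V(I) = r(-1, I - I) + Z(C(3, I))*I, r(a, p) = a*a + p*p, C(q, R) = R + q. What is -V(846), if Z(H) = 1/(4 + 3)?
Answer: -853/7 ≈ -121.86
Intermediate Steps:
Z(H) = ⅐ (Z(H) = 1/7 = ⅐)
r(a, p) = a² + p²
V(I) = 1 + I/7 (V(I) = ((-1)² + (I - I)²) + I/7 = (1 + 0²) + I/7 = (1 + 0) + I/7 = 1 + I/7)
-V(846) = -(1 + (⅐)*846) = -(1 + 846/7) = -1*853/7 = -853/7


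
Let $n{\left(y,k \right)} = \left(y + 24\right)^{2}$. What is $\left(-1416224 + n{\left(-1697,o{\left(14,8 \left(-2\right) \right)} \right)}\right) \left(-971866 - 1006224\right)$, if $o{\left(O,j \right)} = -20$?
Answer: $-2735114933450$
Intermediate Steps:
$n{\left(y,k \right)} = \left(24 + y\right)^{2}$
$\left(-1416224 + n{\left(-1697,o{\left(14,8 \left(-2\right) \right)} \right)}\right) \left(-971866 - 1006224\right) = \left(-1416224 + \left(24 - 1697\right)^{2}\right) \left(-971866 - 1006224\right) = \left(-1416224 + \left(-1673\right)^{2}\right) \left(-1978090\right) = \left(-1416224 + 2798929\right) \left(-1978090\right) = 1382705 \left(-1978090\right) = -2735114933450$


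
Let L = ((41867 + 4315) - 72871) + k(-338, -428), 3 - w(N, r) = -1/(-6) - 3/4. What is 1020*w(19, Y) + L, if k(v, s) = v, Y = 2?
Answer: -23372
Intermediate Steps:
w(N, r) = 43/12 (w(N, r) = 3 - (-1/(-6) - 3/4) = 3 - (-1*(-⅙) - 3*¼) = 3 - (⅙ - ¾) = 3 - 1*(-7/12) = 3 + 7/12 = 43/12)
L = -27027 (L = ((41867 + 4315) - 72871) - 338 = (46182 - 72871) - 338 = -26689 - 338 = -27027)
1020*w(19, Y) + L = 1020*(43/12) - 27027 = 3655 - 27027 = -23372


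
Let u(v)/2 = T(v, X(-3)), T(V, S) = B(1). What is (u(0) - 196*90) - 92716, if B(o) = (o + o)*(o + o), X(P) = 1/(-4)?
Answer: -110348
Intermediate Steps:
X(P) = -1/4
B(o) = 4*o**2 (B(o) = (2*o)*(2*o) = 4*o**2)
T(V, S) = 4 (T(V, S) = 4*1**2 = 4*1 = 4)
u(v) = 8 (u(v) = 2*4 = 8)
(u(0) - 196*90) - 92716 = (8 - 196*90) - 92716 = (8 - 17640) - 92716 = -17632 - 92716 = -110348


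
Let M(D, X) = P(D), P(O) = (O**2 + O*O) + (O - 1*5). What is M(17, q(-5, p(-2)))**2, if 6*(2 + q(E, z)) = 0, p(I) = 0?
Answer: 348100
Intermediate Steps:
q(E, z) = -2 (q(E, z) = -2 + (1/6)*0 = -2 + 0 = -2)
P(O) = -5 + O + 2*O**2 (P(O) = (O**2 + O**2) + (O - 5) = 2*O**2 + (-5 + O) = -5 + O + 2*O**2)
M(D, X) = -5 + D + 2*D**2
M(17, q(-5, p(-2)))**2 = (-5 + 17 + 2*17**2)**2 = (-5 + 17 + 2*289)**2 = (-5 + 17 + 578)**2 = 590**2 = 348100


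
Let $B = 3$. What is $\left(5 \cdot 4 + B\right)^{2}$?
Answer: $529$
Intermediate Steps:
$\left(5 \cdot 4 + B\right)^{2} = \left(5 \cdot 4 + 3\right)^{2} = \left(20 + 3\right)^{2} = 23^{2} = 529$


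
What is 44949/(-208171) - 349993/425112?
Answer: -91966752091/88495990152 ≈ -1.0392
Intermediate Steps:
44949/(-208171) - 349993/425112 = 44949*(-1/208171) - 349993*1/425112 = -44949/208171 - 349993/425112 = -91966752091/88495990152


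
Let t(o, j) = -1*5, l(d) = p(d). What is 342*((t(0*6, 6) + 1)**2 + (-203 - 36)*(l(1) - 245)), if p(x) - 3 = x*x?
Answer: 19704330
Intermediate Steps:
p(x) = 3 + x**2 (p(x) = 3 + x*x = 3 + x**2)
l(d) = 3 + d**2
t(o, j) = -5
342*((t(0*6, 6) + 1)**2 + (-203 - 36)*(l(1) - 245)) = 342*((-5 + 1)**2 + (-203 - 36)*((3 + 1**2) - 245)) = 342*((-4)**2 - 239*((3 + 1) - 245)) = 342*(16 - 239*(4 - 245)) = 342*(16 - 239*(-241)) = 342*(16 + 57599) = 342*57615 = 19704330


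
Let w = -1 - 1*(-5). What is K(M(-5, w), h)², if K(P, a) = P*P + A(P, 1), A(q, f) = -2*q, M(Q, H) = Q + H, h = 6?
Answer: 9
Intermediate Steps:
w = 4 (w = -1 + 5 = 4)
M(Q, H) = H + Q
K(P, a) = P² - 2*P (K(P, a) = P*P - 2*P = P² - 2*P)
K(M(-5, w), h)² = ((4 - 5)*(-2 + (4 - 5)))² = (-(-2 - 1))² = (-1*(-3))² = 3² = 9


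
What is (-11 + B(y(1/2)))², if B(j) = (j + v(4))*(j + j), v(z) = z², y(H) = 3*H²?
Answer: 12769/64 ≈ 199.52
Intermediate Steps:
B(j) = 2*j*(16 + j) (B(j) = (j + 4²)*(j + j) = (j + 16)*(2*j) = (16 + j)*(2*j) = 2*j*(16 + j))
(-11 + B(y(1/2)))² = (-11 + 2*(3*(1/2)²)*(16 + 3*(1/2)²))² = (-11 + 2*(3*(½)²)*(16 + 3*(½)²))² = (-11 + 2*(3*(¼))*(16 + 3*(¼)))² = (-11 + 2*(¾)*(16 + ¾))² = (-11 + 2*(¾)*(67/4))² = (-11 + 201/8)² = (113/8)² = 12769/64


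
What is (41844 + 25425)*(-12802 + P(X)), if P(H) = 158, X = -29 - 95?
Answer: -850549236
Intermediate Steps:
X = -124
(41844 + 25425)*(-12802 + P(X)) = (41844 + 25425)*(-12802 + 158) = 67269*(-12644) = -850549236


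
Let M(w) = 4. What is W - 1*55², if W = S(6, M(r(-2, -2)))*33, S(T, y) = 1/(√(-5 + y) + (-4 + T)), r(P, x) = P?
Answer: -15059/5 - 33*I/5 ≈ -3011.8 - 6.6*I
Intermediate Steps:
S(T, y) = 1/(-4 + T + √(-5 + y))
W = 33*(2 - I)/5 (W = 33/(-4 + 6 + √(-5 + 4)) = 33/(-4 + 6 + √(-1)) = 33/(-4 + 6 + I) = 33/(2 + I) = ((2 - I)/5)*33 = 33*(2 - I)/5 ≈ 13.2 - 6.6*I)
W - 1*55² = (66/5 - 33*I/5) - 1*55² = (66/5 - 33*I/5) - 1*3025 = (66/5 - 33*I/5) - 3025 = -15059/5 - 33*I/5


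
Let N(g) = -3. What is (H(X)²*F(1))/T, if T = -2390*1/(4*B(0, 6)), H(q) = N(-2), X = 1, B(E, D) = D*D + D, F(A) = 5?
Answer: -756/239 ≈ -3.1632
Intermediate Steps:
B(E, D) = D + D² (B(E, D) = D² + D = D + D²)
H(q) = -3
T = -1195/84 (T = -2390*1/(24*(1 + 6)) = -2390/((6*7)*4) = -2390/(42*4) = -2390/168 = -2390*1/168 = -1195/84 ≈ -14.226)
(H(X)²*F(1))/T = ((-3)²*5)/(-1195/84) = (9*5)*(-84/1195) = 45*(-84/1195) = -756/239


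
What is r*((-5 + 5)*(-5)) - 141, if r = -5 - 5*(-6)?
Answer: -141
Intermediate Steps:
r = 25 (r = -5 + 30 = 25)
r*((-5 + 5)*(-5)) - 141 = 25*((-5 + 5)*(-5)) - 141 = 25*(0*(-5)) - 141 = 25*0 - 141 = 0 - 141 = -141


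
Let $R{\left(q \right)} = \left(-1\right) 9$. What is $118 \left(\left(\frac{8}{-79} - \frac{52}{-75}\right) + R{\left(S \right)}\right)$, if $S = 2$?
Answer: $- \frac{5878406}{5925} \approx -992.14$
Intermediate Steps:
$R{\left(q \right)} = -9$
$118 \left(\left(\frac{8}{-79} - \frac{52}{-75}\right) + R{\left(S \right)}\right) = 118 \left(\left(\frac{8}{-79} - \frac{52}{-75}\right) - 9\right) = 118 \left(\left(8 \left(- \frac{1}{79}\right) - - \frac{52}{75}\right) - 9\right) = 118 \left(\left(- \frac{8}{79} + \frac{52}{75}\right) - 9\right) = 118 \left(\frac{3508}{5925} - 9\right) = 118 \left(- \frac{49817}{5925}\right) = - \frac{5878406}{5925}$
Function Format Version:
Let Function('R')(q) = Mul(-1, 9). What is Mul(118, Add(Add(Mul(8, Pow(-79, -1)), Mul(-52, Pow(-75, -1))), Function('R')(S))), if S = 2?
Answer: Rational(-5878406, 5925) ≈ -992.14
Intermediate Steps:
Function('R')(q) = -9
Mul(118, Add(Add(Mul(8, Pow(-79, -1)), Mul(-52, Pow(-75, -1))), Function('R')(S))) = Mul(118, Add(Add(Mul(8, Pow(-79, -1)), Mul(-52, Pow(-75, -1))), -9)) = Mul(118, Add(Add(Mul(8, Rational(-1, 79)), Mul(-52, Rational(-1, 75))), -9)) = Mul(118, Add(Add(Rational(-8, 79), Rational(52, 75)), -9)) = Mul(118, Add(Rational(3508, 5925), -9)) = Mul(118, Rational(-49817, 5925)) = Rational(-5878406, 5925)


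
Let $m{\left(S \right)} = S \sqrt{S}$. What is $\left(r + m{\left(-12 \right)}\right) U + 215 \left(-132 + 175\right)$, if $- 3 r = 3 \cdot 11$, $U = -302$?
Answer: $12567 + 7248 i \sqrt{3} \approx 12567.0 + 12554.0 i$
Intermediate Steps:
$m{\left(S \right)} = S^{\frac{3}{2}}$
$r = -11$ ($r = - \frac{3 \cdot 11}{3} = \left(- \frac{1}{3}\right) 33 = -11$)
$\left(r + m{\left(-12 \right)}\right) U + 215 \left(-132 + 175\right) = \left(-11 + \left(-12\right)^{\frac{3}{2}}\right) \left(-302\right) + 215 \left(-132 + 175\right) = \left(-11 - 24 i \sqrt{3}\right) \left(-302\right) + 215 \cdot 43 = \left(3322 + 7248 i \sqrt{3}\right) + 9245 = 12567 + 7248 i \sqrt{3}$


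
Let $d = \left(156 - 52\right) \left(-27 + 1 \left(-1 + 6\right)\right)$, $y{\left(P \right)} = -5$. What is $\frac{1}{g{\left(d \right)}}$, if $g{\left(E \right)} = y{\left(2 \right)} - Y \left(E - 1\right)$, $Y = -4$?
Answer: $- \frac{1}{9161} \approx -0.00010916$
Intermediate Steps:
$d = -2288$ ($d = 104 \left(-27 + 1 \cdot 5\right) = 104 \left(-27 + 5\right) = 104 \left(-22\right) = -2288$)
$g{\left(E \right)} = -9 + 4 E$ ($g{\left(E \right)} = -5 - - 4 \left(E - 1\right) = -5 - - 4 \left(-1 + E\right) = -5 - \left(4 - 4 E\right) = -5 + \left(-4 + 4 E\right) = -9 + 4 E$)
$\frac{1}{g{\left(d \right)}} = \frac{1}{-9 + 4 \left(-2288\right)} = \frac{1}{-9 - 9152} = \frac{1}{-9161} = - \frac{1}{9161}$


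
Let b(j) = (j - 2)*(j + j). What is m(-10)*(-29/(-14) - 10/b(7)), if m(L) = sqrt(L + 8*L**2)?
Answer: 27*sqrt(790)/14 ≈ 54.206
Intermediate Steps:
b(j) = 2*j*(-2 + j) (b(j) = (-2 + j)*(2*j) = 2*j*(-2 + j))
m(-10)*(-29/(-14) - 10/b(7)) = sqrt(-10*(1 + 8*(-10)))*(-29/(-14) - 10*1/(14*(-2 + 7))) = sqrt(-10*(1 - 80))*(-29*(-1/14) - 10/(2*7*5)) = sqrt(-10*(-79))*(29/14 - 10/70) = sqrt(790)*(29/14 - 10*1/70) = sqrt(790)*(29/14 - 1/7) = sqrt(790)*(27/14) = 27*sqrt(790)/14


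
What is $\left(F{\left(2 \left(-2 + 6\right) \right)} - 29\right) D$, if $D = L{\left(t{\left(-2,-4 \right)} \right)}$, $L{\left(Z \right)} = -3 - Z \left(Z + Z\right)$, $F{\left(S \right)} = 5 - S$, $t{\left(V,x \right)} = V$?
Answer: $352$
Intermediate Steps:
$L{\left(Z \right)} = -3 - 2 Z^{2}$ ($L{\left(Z \right)} = -3 - Z 2 Z = -3 - 2 Z^{2}$)
$D = -11$ ($D = -3 - 2 \left(-2\right)^{2} = -3 - 8 = -11$)
$\left(F{\left(2 \left(-2 + 6\right) \right)} - 29\right) D = \left(\left(5 - 2 \left(-2 + 6\right)\right) - 29\right) \left(-11\right) = \left(\left(5 - 2 \cdot 4\right) - 29\right) \left(-11\right) = \left(\left(5 - 8\right) - 29\right) \left(-11\right) = \left(-3 - 29\right) \left(-11\right) = \left(-32\right) \left(-11\right) = 352$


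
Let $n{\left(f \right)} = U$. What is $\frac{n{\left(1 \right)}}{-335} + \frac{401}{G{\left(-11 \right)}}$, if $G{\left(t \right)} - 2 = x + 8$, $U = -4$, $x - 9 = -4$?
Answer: $\frac{26879}{1005} \approx 26.745$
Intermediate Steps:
$x = 5$ ($x = 9 - 4 = 5$)
$G{\left(t \right)} = 15$ ($G{\left(t \right)} = 2 + \left(5 + 8\right) = 2 + 13 = 15$)
$n{\left(f \right)} = -4$
$\frac{n{\left(1 \right)}}{-335} + \frac{401}{G{\left(-11 \right)}} = - \frac{4}{-335} + \frac{401}{15} = \left(-4\right) \left(- \frac{1}{335}\right) + 401 \cdot \frac{1}{15} = \frac{4}{335} + \frac{401}{15} = \frac{26879}{1005}$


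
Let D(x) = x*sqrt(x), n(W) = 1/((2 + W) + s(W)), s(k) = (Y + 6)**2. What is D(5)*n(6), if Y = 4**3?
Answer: 5*sqrt(5)/4908 ≈ 0.0022780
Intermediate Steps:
Y = 64
s(k) = 4900 (s(k) = (64 + 6)**2 = 70**2 = 4900)
n(W) = 1/(4902 + W) (n(W) = 1/((2 + W) + 4900) = 1/(4902 + W))
D(x) = x**(3/2)
D(5)*n(6) = 5**(3/2)/(4902 + 6) = (5*sqrt(5))/4908 = (5*sqrt(5))*(1/4908) = 5*sqrt(5)/4908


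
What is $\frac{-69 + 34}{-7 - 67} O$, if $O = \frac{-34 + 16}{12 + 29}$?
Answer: $- \frac{315}{1517} \approx -0.20765$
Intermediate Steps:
$O = - \frac{18}{41} \approx -0.43902$
$\frac{-69 + 34}{-7 - 67} O = \frac{-69 + 34}{-7 - 67} \left(- \frac{18}{41}\right) = - \frac{35}{-74} \left(- \frac{18}{41}\right) = \left(-35\right) \left(- \frac{1}{74}\right) \left(- \frac{18}{41}\right) = \frac{35}{74} \left(- \frac{18}{41}\right) = - \frac{315}{1517}$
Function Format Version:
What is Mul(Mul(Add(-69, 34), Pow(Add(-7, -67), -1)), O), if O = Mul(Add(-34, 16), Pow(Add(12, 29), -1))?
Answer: Rational(-315, 1517) ≈ -0.20765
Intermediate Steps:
O = Rational(-18, 41) (O = Mul(-18, Pow(41, -1)) = Mul(-18, Rational(1, 41)) = Rational(-18, 41) ≈ -0.43902)
Mul(Mul(Add(-69, 34), Pow(Add(-7, -67), -1)), O) = Mul(Mul(Add(-69, 34), Pow(Add(-7, -67), -1)), Rational(-18, 41)) = Mul(Mul(-35, Pow(-74, -1)), Rational(-18, 41)) = Mul(Mul(-35, Rational(-1, 74)), Rational(-18, 41)) = Mul(Rational(35, 74), Rational(-18, 41)) = Rational(-315, 1517)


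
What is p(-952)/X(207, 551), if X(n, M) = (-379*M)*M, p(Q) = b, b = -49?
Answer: 49/115064779 ≈ 4.2585e-7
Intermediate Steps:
p(Q) = -49
X(n, M) = -379*M**2
p(-952)/X(207, 551) = -49/((-379*551**2)) = -49/((-379*303601)) = -49/(-115064779) = -49*(-1/115064779) = 49/115064779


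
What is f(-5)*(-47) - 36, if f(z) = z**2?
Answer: -1211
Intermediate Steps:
f(-5)*(-47) - 36 = (-5)**2*(-47) - 36 = 25*(-47) - 36 = -1175 - 36 = -1211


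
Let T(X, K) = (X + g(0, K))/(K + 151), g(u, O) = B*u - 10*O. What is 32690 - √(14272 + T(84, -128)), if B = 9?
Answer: 32690 - 2*√1895315/23 ≈ 32570.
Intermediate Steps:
g(u, O) = -10*O + 9*u (g(u, O) = 9*u - 10*O = -10*O + 9*u)
T(X, K) = (X - 10*K)/(151 + K) (T(X, K) = (X + (-10*K + 9*0))/(K + 151) = (X + (-10*K + 0))/(151 + K) = (X - 10*K)/(151 + K))
32690 - √(14272 + T(84, -128)) = 32690 - √(14272 + (84 - 10*(-128))/(151 - 128)) = 32690 - √(14272 + (84 + 1280)/23) = 32690 - √(14272 + (1/23)*1364) = 32690 - √(14272 + 1364/23) = 32690 - √(329620/23) = 32690 - 2*√1895315/23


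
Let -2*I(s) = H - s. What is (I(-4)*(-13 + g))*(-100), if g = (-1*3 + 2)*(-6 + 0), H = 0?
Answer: -1400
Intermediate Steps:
g = 6 (g = (-3 + 2)*(-6) = -1*(-6) = 6)
I(s) = s/2 (I(s) = -(0 - s)/2 = -(-1)*s/2 = s/2)
(I(-4)*(-13 + g))*(-100) = (((½)*(-4))*(-13 + 6))*(-100) = -2*(-7)*(-100) = 14*(-100) = -1400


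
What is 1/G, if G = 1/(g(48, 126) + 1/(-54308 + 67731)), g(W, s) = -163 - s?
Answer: -3879246/13423 ≈ -289.00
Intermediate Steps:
G = -13423/3879246 (G = 1/((-163 - 1*126) + 1/(-54308 + 67731)) = 1/((-163 - 126) + 1/13423) = 1/(-289 + 1/13423) = 1/(-3879246/13423) = -13423/3879246 ≈ -0.0034602)
1/G = 1/(-13423/3879246) = -3879246/13423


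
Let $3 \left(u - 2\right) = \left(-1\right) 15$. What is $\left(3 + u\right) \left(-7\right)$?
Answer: $0$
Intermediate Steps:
$u = -3$ ($u = 2 + \frac{\left(-1\right) 15}{3} = 2 + \frac{1}{3} \left(-15\right) = 2 - 5 = -3$)
$\left(3 + u\right) \left(-7\right) = \left(3 - 3\right) \left(-7\right) = 0 \left(-7\right) = 0$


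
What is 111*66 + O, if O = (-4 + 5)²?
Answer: 7327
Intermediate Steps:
O = 1 (O = 1² = 1)
111*66 + O = 111*66 + 1 = 7326 + 1 = 7327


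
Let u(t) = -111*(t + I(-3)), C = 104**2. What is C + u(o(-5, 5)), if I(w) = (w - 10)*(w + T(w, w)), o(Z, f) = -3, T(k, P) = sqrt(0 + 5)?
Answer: 6820 + 1443*sqrt(5) ≈ 10047.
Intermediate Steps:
T(k, P) = sqrt(5)
I(w) = (-10 + w)*(w + sqrt(5)) (I(w) = (w - 10)*(w + sqrt(5)) = (-10 + w)*(w + sqrt(5)))
C = 10816
u(t) = -4329 - 111*t + 1443*sqrt(5) (u(t) = -111*(t + ((-3)**2 - 10*(-3) - 10*sqrt(5) - 3*sqrt(5))) = -111*(t + (9 + 30 - 10*sqrt(5) - 3*sqrt(5))) = -111*(t + (39 - 13*sqrt(5))) = -111*(39 + t - 13*sqrt(5)) = -4329 - 111*t + 1443*sqrt(5))
C + u(o(-5, 5)) = 10816 + (-4329 - 111*(-3) + 1443*sqrt(5)) = 10816 + (-4329 + 333 + 1443*sqrt(5)) = 10816 + (-3996 + 1443*sqrt(5)) = 6820 + 1443*sqrt(5)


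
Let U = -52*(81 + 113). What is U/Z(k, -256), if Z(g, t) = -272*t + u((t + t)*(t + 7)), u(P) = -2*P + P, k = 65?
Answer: 1261/7232 ≈ 0.17436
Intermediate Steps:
u(P) = -P
U = -10088 (U = -52*194 = -10088)
Z(g, t) = -272*t - 2*t*(7 + t) (Z(g, t) = -272*t - (t + t)*(t + 7) = -272*t - 2*t*(7 + t))
U/Z(k, -256) = -10088*(-1/(512*(-143 - 1*(-256)))) = -10088*(-1/(512*(-143 + 256))) = -10088/(2*(-256)*113) = -10088/(-57856) = -10088*(-1/57856) = 1261/7232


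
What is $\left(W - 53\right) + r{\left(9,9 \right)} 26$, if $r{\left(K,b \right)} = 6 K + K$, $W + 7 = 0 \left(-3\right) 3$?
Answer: $1578$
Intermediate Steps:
$W = -7$ ($W = -7 + 0 \left(-3\right) 3 = -7 + 0 \cdot 3 = -7 + 0 = -7$)
$r{\left(K,b \right)} = 7 K$
$\left(W - 53\right) + r{\left(9,9 \right)} 26 = \left(-7 - 53\right) + 7 \cdot 9 \cdot 26 = -60 + 63 \cdot 26 = -60 + 1638 = 1578$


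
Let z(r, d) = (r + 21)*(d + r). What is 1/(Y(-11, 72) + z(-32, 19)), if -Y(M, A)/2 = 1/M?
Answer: 11/1575 ≈ 0.0069841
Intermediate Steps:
z(r, d) = (21 + r)*(d + r)
Y(M, A) = -2/M
1/(Y(-11, 72) + z(-32, 19)) = 1/(-2/(-11) + ((-32)² + 21*19 + 21*(-32) + 19*(-32))) = 1/(-2*(-1/11) + (1024 + 399 - 672 - 608)) = 1/(2/11 + 143) = 1/(1575/11) = 11/1575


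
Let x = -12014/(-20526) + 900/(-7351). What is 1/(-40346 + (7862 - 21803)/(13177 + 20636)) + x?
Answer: 1764352091322202/3811936120551141 ≈ 0.46285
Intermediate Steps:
x = 34920757/75443313 (x = -12014*(-1/20526) + 900*(-1/7351) = 6007/10263 - 900/7351 = 34920757/75443313 ≈ 0.46287)
1/(-40346 + (7862 - 21803)/(13177 + 20636)) + x = 1/(-40346 + (7862 - 21803)/(13177 + 20636)) + 34920757/75443313 = 1/(-40346 - 13941/33813) + 34920757/75443313 = 1/(-40346 - 13941*1/33813) + 34920757/75443313 = 1/(-40346 - 1549/3757) + 34920757/75443313 = 1/(-151581471/3757) + 34920757/75443313 = -3757/151581471 + 34920757/75443313 = 1764352091322202/3811936120551141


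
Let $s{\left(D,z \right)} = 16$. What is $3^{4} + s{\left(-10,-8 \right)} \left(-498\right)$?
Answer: $-7887$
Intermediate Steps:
$3^{4} + s{\left(-10,-8 \right)} \left(-498\right) = 3^{4} + 16 \left(-498\right) = 81 - 7968 = -7887$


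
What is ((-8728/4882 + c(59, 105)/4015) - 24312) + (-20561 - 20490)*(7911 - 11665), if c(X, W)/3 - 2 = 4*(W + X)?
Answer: 1510089938799404/9800615 ≈ 1.5408e+8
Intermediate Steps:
c(X, W) = 6 + 12*W + 12*X (c(X, W) = 6 + 3*(4*(W + X)) = 6 + 3*(4*W + 4*X) = 6 + (12*W + 12*X) = 6 + 12*W + 12*X)
((-8728/4882 + c(59, 105)/4015) - 24312) + (-20561 - 20490)*(7911 - 11665) = ((-8728/4882 + (6 + 12*105 + 12*59)/4015) - 24312) + (-20561 - 20490)*(7911 - 11665) = ((-8728*1/4882 + (6 + 1260 + 708)*(1/4015)) - 24312) - 41051*(-3754) = ((-4364/2441 + 1974*(1/4015)) - 24312) + 154105454 = ((-4364/2441 + 1974/4015) - 24312) + 154105454 = (-12702926/9800615 - 24312) + 154105454 = -238285254806/9800615 + 154105454 = 1510089938799404/9800615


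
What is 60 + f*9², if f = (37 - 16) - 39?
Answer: -1398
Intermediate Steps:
f = -18 (f = 21 - 39 = -18)
60 + f*9² = 60 - 18*9² = 60 - 18*81 = 60 - 1458 = -1398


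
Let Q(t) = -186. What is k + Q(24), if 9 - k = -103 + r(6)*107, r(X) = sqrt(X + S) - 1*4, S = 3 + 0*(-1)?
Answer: 33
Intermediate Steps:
S = 3 (S = 3 + 0 = 3)
r(X) = -4 + sqrt(3 + X) (r(X) = sqrt(X + 3) - 1*4 = sqrt(3 + X) - 4 = -4 + sqrt(3 + X))
k = 219 (k = 9 - (-103 + (-4 + sqrt(3 + 6))*107) = 9 - (-103 + (-4 + sqrt(9))*107) = 9 - (-103 + (-4 + 3)*107) = 9 - (-103 - 1*107) = 9 - (-103 - 107) = 9 - 1*(-210) = 9 + 210 = 219)
k + Q(24) = 219 - 186 = 33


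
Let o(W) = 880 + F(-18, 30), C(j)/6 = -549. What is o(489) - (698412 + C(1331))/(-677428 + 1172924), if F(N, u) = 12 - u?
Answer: 213211217/247748 ≈ 860.60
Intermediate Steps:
C(j) = -3294 (C(j) = 6*(-549) = -3294)
o(W) = 862 (o(W) = 880 + (12 - 1*30) = 880 + (12 - 30) = 880 - 18 = 862)
o(489) - (698412 + C(1331))/(-677428 + 1172924) = 862 - (698412 - 3294)/(-677428 + 1172924) = 862 - 695118/495496 = 862 - 1*347559/247748 = 862 - 347559/247748 = 213211217/247748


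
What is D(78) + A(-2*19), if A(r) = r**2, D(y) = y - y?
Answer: 1444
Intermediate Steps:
D(y) = 0
D(78) + A(-2*19) = 0 + (-2*19)**2 = 0 + (-38)**2 = 0 + 1444 = 1444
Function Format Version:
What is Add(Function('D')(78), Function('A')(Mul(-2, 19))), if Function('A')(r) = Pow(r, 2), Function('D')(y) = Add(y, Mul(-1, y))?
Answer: 1444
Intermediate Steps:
Function('D')(y) = 0
Add(Function('D')(78), Function('A')(Mul(-2, 19))) = Add(0, Pow(Mul(-2, 19), 2)) = Add(0, Pow(-38, 2)) = Add(0, 1444) = 1444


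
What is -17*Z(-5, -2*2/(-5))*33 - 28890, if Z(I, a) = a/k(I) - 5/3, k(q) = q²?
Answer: -3496619/125 ≈ -27973.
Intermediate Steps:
Z(I, a) = -5/3 + a/I² (Z(I, a) = a/(I²) - 5/3 = a/I² - 5*⅓ = a/I² - 5/3 = -5/3 + a/I²)
-17*Z(-5, -2*2/(-5))*33 - 28890 = -17*(-5/3 + (-2*2/(-5))/(-5)²)*33 - 28890 = -17*(-5/3 - 4*(-⅕)*(1/25))*33 - 28890 = -17*(-5/3 + (⅘)*(1/25))*33 - 28890 = -17*(-5/3 + 4/125)*33 - 28890 = -17*(-613/375)*33 - 28890 = (10421/375)*33 - 28890 = 114631/125 - 28890 = -3496619/125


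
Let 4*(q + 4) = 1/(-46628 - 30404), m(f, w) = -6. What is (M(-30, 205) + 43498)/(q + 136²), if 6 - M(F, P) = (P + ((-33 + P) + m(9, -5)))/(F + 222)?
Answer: 80425230713/34187417850 ≈ 2.3525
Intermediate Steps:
q = -1232513/308128 (q = -4 + 1/(4*(-46628 - 30404)) = -4 + (¼)/(-77032) = -4 + (¼)*(-1/77032) = -4 - 1/308128 = -1232513/308128 ≈ -4.0000)
M(F, P) = 6 - (-39 + 2*P)/(222 + F) (M(F, P) = 6 - (P + ((-33 + P) - 6))/(F + 222) = 6 - (P + (-39 + P))/(222 + F) = 6 - (-39 + 2*P)/(222 + F))
(M(-30, 205) + 43498)/(q + 136²) = ((1371 - 2*205 + 6*(-30))/(222 - 30) + 43498)/(-1232513/308128 + 136²) = ((1371 - 410 - 180)/192 + 43498)/(-1232513/308128 + 18496) = ((1/192)*781 + 43498)/(5697902975/308128) = (781/192 + 43498)*(308128/5697902975) = (8352397/192)*(308128/5697902975) = 80425230713/34187417850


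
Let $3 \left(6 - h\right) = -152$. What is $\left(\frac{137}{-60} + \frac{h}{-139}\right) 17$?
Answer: $- \frac{127177}{2780} \approx -45.747$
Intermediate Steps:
$h = \frac{170}{3}$ ($h = 6 - - \frac{152}{3} = 6 + \frac{152}{3} = \frac{170}{3} \approx 56.667$)
$\left(\frac{137}{-60} + \frac{h}{-139}\right) 17 = \left(\frac{137}{-60} + \frac{170}{3 \left(-139\right)}\right) 17 = \left(137 \left(- \frac{1}{60}\right) + \frac{170}{3} \left(- \frac{1}{139}\right)\right) 17 = \left(- \frac{137}{60} - \frac{170}{417}\right) 17 = \left(- \frac{7481}{2780}\right) 17 = - \frac{127177}{2780}$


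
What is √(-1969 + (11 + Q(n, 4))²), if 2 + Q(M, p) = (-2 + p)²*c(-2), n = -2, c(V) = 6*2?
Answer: 16*√5 ≈ 35.777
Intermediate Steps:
c(V) = 12
Q(M, p) = -2 + 12*(-2 + p)² (Q(M, p) = -2 + (-2 + p)²*12 = -2 + 12*(-2 + p)²)
√(-1969 + (11 + Q(n, 4))²) = √(-1969 + (11 + (-2 + 12*(-2 + 4)²))²) = √(-1969 + (11 + (-2 + 12*2²))²) = √(-1969 + (11 + (-2 + 12*4))²) = √(-1969 + (11 + (-2 + 48))²) = √(-1969 + (11 + 46)²) = √(-1969 + 57²) = √(-1969 + 3249) = √1280 = 16*√5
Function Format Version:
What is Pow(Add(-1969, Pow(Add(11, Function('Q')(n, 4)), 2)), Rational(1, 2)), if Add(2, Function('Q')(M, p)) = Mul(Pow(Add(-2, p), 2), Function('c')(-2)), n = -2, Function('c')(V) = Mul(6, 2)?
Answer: Mul(16, Pow(5, Rational(1, 2))) ≈ 35.777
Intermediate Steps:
Function('c')(V) = 12
Function('Q')(M, p) = Add(-2, Mul(12, Pow(Add(-2, p), 2))) (Function('Q')(M, p) = Add(-2, Mul(Pow(Add(-2, p), 2), 12)) = Add(-2, Mul(12, Pow(Add(-2, p), 2))))
Pow(Add(-1969, Pow(Add(11, Function('Q')(n, 4)), 2)), Rational(1, 2)) = Pow(Add(-1969, Pow(Add(11, Add(-2, Mul(12, Pow(Add(-2, 4), 2)))), 2)), Rational(1, 2)) = Pow(Add(-1969, Pow(Add(11, Add(-2, Mul(12, Pow(2, 2)))), 2)), Rational(1, 2)) = Pow(Add(-1969, Pow(Add(11, Add(-2, Mul(12, 4))), 2)), Rational(1, 2)) = Pow(Add(-1969, Pow(Add(11, Add(-2, 48)), 2)), Rational(1, 2)) = Pow(Add(-1969, Pow(Add(11, 46), 2)), Rational(1, 2)) = Pow(Add(-1969, Pow(57, 2)), Rational(1, 2)) = Pow(Add(-1969, 3249), Rational(1, 2)) = Pow(1280, Rational(1, 2)) = Mul(16, Pow(5, Rational(1, 2)))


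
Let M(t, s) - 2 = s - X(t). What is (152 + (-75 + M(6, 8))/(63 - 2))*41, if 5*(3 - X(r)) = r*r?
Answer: 1888296/305 ≈ 6191.1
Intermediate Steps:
X(r) = 3 - r**2/5 (X(r) = 3 - r*r/5 = 3 - r**2/5)
M(t, s) = -1 + s + t**2/5 (M(t, s) = 2 + (s - (3 - t**2/5)) = 2 + (s + (-3 + t**2/5)) = 2 + (-3 + s + t**2/5) = -1 + s + t**2/5)
(152 + (-75 + M(6, 8))/(63 - 2))*41 = (152 + (-75 + (-1 + 8 + (1/5)*6**2))/(63 - 2))*41 = (152 + (-75 + (-1 + 8 + (1/5)*36))/61)*41 = (152 + (-75 + (-1 + 8 + 36/5))*(1/61))*41 = (152 + (-75 + 71/5)*(1/61))*41 = (152 - 304/5*1/61)*41 = (152 - 304/305)*41 = (46056/305)*41 = 1888296/305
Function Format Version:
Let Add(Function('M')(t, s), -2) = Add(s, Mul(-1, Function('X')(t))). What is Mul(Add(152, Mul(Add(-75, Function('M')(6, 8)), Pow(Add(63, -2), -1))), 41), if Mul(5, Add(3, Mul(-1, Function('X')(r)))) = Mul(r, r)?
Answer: Rational(1888296, 305) ≈ 6191.1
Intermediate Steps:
Function('X')(r) = Add(3, Mul(Rational(-1, 5), Pow(r, 2))) (Function('X')(r) = Add(3, Mul(Rational(-1, 5), Mul(r, r))) = Add(3, Mul(Rational(-1, 5), Pow(r, 2))))
Function('M')(t, s) = Add(-1, s, Mul(Rational(1, 5), Pow(t, 2))) (Function('M')(t, s) = Add(2, Add(s, Mul(-1, Add(3, Mul(Rational(-1, 5), Pow(t, 2)))))) = Add(2, Add(s, Add(-3, Mul(Rational(1, 5), Pow(t, 2))))) = Add(2, Add(-3, s, Mul(Rational(1, 5), Pow(t, 2)))) = Add(-1, s, Mul(Rational(1, 5), Pow(t, 2))))
Mul(Add(152, Mul(Add(-75, Function('M')(6, 8)), Pow(Add(63, -2), -1))), 41) = Mul(Add(152, Mul(Add(-75, Add(-1, 8, Mul(Rational(1, 5), Pow(6, 2)))), Pow(Add(63, -2), -1))), 41) = Mul(Add(152, Mul(Add(-75, Add(-1, 8, Mul(Rational(1, 5), 36))), Pow(61, -1))), 41) = Mul(Add(152, Mul(Add(-75, Add(-1, 8, Rational(36, 5))), Rational(1, 61))), 41) = Mul(Add(152, Mul(Add(-75, Rational(71, 5)), Rational(1, 61))), 41) = Mul(Add(152, Mul(Rational(-304, 5), Rational(1, 61))), 41) = Mul(Add(152, Rational(-304, 305)), 41) = Mul(Rational(46056, 305), 41) = Rational(1888296, 305)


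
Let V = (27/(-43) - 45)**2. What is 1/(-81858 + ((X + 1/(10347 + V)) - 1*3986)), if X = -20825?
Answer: -22981047/2451365300594 ≈ -9.3748e-6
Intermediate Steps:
V = 3849444/1849 (V = (27*(-1/43) - 45)**2 = (-27/43 - 45)**2 = (-1962/43)**2 = 3849444/1849 ≈ 2081.9)
1/(-81858 + ((X + 1/(10347 + V)) - 1*3986)) = 1/(-81858 + ((-20825 + 1/(10347 + 3849444/1849)) - 1*3986)) = 1/(-81858 + ((-20825 + 1/(22981047/1849)) - 3986)) = 1/(-81858 + ((-20825 + 1849/22981047) - 3986)) = 1/(-81858 + (-478580301926/22981047 - 3986)) = 1/(-81858 - 570182755268/22981047) = 1/(-2451365300594/22981047) = -22981047/2451365300594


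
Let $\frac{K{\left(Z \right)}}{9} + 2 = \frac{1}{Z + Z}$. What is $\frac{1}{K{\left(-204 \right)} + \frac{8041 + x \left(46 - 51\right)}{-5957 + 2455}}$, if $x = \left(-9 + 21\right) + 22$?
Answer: $- \frac{14008}{283937} \approx -0.049335$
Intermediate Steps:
$x = 34$ ($x = 12 + 22 = 34$)
$K{\left(Z \right)} = -18 + \frac{9}{2 Z}$ ($K{\left(Z \right)} = -18 + \frac{9}{Z + Z} = -18 + \frac{9}{2 Z}$)
$\frac{1}{K{\left(-204 \right)} + \frac{8041 + x \left(46 - 51\right)}{-5957 + 2455}} = \frac{1}{\left(-18 + \frac{9}{2 \left(-204\right)}\right) + \frac{8041 + 34 \left(46 - 51\right)}{-5957 + 2455}} = \frac{1}{\left(-18 + \frac{9}{2} \left(- \frac{1}{204}\right)\right) + \frac{8041 + 34 \left(-5\right)}{-3502}} = \frac{1}{\left(-18 - \frac{3}{136}\right) + \left(8041 - 170\right) \left(- \frac{1}{3502}\right)} = \frac{1}{- \frac{2451}{136} + 7871 \left(- \frac{1}{3502}\right)} = \frac{1}{- \frac{2451}{136} - \frac{463}{206}} = \frac{1}{- \frac{283937}{14008}} = - \frac{14008}{283937}$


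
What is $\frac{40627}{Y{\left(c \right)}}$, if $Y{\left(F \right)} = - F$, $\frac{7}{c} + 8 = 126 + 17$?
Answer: $- \frac{5484645}{7} \approx -7.8352 \cdot 10^{5}$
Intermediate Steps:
$c = \frac{7}{135}$ ($c = \frac{7}{-8 + \left(126 + 17\right)} = \frac{7}{-8 + 143} = \frac{7}{135} \approx 0.051852$)
$\frac{40627}{Y{\left(c \right)}} = \frac{40627}{\left(-1\right) \frac{7}{135}} = \frac{40627}{- \frac{7}{135}} = 40627 \left(- \frac{135}{7}\right) = - \frac{5484645}{7}$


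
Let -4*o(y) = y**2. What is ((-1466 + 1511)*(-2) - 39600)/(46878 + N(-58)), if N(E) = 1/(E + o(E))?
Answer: -35681310/42143321 ≈ -0.84667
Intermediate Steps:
o(y) = -y**2/4
N(E) = 1/(E - E**2/4)
((-1466 + 1511)*(-2) - 39600)/(46878 + N(-58)) = ((-1466 + 1511)*(-2) - 39600)/(46878 - 4/(-58*(-4 - 58))) = (45*(-2) - 39600)/(46878 - 4*(-1/58)/(-62)) = (-90 - 39600)/(46878 - 4*(-1/58)*(-1/62)) = -39690/(46878 - 1/899) = -39690/42143321/899 = -39690*899/42143321 = -35681310/42143321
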